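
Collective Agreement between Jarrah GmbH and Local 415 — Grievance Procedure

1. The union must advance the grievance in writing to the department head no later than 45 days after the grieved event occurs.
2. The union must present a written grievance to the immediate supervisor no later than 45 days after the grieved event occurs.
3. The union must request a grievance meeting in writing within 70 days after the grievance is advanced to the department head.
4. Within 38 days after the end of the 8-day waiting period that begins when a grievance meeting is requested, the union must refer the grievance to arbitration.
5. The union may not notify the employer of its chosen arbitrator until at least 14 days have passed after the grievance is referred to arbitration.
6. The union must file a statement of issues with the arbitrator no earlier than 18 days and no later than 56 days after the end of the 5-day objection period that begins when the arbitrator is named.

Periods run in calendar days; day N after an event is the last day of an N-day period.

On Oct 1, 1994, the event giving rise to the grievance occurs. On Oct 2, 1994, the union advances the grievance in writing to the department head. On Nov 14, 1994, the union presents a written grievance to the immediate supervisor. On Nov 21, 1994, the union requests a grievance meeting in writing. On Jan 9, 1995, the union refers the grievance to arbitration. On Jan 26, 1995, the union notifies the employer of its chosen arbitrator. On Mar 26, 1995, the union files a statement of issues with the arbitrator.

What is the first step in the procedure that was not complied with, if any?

Step 1 — counting 45 days from Oct 1, 1994 (when the grieved event occurs) gives a deadline of Nov 15, 1994; completed Oct 2, 1994, before the deadline.
Step 2 — counting 45 days from Oct 1, 1994 (when the grieved event occurs) gives a deadline of Nov 15, 1994; done Nov 14, 1994 — timely.
Step 3 — counting 70 days from Oct 2, 1994 (when the grievance is advanced to the department head) gives a deadline of Dec 11, 1994; Nov 21, 1994 is within that limit.
Step 4 — counting 38 days from Nov 29, 1994 (end of the 8-day waiting period, which began when a grievance meeting is requested on Nov 21, 1994) gives a deadline of Jan 6, 1995; done Jan 9, 1995 — 3 days late.
That is the first point of non-compliance.

Step 4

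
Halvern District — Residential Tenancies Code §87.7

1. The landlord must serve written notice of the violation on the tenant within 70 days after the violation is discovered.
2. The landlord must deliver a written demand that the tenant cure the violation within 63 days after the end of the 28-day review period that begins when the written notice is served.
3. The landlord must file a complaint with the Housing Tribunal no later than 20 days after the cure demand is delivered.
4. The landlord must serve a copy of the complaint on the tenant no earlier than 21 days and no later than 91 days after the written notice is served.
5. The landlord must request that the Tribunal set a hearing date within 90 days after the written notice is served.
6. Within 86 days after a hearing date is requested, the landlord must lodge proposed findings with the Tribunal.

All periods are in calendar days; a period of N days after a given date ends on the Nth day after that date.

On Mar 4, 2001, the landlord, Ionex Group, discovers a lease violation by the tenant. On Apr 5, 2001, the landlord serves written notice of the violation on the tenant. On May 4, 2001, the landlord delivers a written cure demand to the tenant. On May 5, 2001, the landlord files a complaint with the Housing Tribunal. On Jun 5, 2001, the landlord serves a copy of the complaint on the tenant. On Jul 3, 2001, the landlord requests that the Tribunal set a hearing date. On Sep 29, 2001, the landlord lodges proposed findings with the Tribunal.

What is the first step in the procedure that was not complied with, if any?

Step 6

Step 1: 70 days after Mar 4, 2001 (when the violation is discovered) is May 13, 2001; done Apr 5, 2001 — timely.
Step 2: 63 days after May 3, 2001 (end of the 28-day review period, which began when the written notice is served on Apr 5, 2001) is Jul 5, 2001; May 4, 2001 is within that limit.
Step 3: 20 days after May 4, 2001 (when the cure demand is delivered) is May 24, 2001; completed May 5, 2001, before the deadline.
Step 4: the window is 21–91 days after Apr 5, 2001 (when the written notice is served), so Apr 26, 2001 through Jul 5, 2001; done Jun 5, 2001 — within the window.
Step 5: 90 days after Apr 5, 2001 (when the written notice is served) is Jul 4, 2001; Jul 3, 2001 is within that limit.
Step 6: 86 days after Jul 3, 2001 (when a hearing date is requested) is Sep 27, 2001; Sep 29, 2001 misses that deadline by 2 days.
No need to go further; step 6 was not satisfied.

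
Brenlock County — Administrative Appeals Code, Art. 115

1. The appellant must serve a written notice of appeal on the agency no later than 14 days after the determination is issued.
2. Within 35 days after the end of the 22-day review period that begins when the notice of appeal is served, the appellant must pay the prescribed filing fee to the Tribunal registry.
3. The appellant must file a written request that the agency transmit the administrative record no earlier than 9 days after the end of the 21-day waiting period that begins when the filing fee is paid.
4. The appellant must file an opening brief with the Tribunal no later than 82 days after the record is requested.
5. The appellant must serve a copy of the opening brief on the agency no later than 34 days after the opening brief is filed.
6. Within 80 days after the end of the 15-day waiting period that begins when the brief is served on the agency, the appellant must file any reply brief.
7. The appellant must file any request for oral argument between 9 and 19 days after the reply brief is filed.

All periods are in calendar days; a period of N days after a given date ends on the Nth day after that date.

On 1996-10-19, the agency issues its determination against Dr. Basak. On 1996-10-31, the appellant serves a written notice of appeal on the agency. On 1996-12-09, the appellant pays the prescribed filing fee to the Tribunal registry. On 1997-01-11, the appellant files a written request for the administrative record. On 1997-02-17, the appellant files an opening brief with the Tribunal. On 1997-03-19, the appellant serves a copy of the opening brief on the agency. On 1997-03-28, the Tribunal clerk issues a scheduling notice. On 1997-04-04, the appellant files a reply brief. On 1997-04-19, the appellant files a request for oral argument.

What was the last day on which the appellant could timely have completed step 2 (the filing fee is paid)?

The notice of appeal is served on 1996-10-31; the 22-day review period therefore ends 1996-11-22, and step 2 runs from that date. 35 days after 1996-11-22 is 1996-12-27.

1996-12-27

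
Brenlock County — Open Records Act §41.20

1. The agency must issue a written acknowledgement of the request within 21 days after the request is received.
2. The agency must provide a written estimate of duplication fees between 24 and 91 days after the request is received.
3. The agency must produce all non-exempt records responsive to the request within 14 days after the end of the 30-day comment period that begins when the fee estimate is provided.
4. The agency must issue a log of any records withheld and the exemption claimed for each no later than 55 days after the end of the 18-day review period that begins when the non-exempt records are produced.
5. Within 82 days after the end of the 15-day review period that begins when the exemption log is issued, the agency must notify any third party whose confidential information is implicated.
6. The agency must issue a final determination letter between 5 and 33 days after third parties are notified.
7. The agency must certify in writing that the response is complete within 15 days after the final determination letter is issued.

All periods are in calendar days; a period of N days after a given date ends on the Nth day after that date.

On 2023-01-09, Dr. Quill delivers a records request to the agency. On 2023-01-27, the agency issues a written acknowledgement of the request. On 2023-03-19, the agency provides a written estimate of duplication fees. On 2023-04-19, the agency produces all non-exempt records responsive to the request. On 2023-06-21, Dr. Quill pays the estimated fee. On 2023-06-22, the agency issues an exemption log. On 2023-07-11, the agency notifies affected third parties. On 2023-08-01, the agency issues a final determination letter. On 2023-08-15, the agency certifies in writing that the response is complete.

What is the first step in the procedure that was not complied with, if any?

None — every step was satisfied

(1) due by 2023-01-09 + 21 days = 2023-01-30; 2023-01-27 is within that limit.
(2) the permitted window runs from 2023-01-09 + 24 = 2023-02-02 to 2023-01-09 + 91 = 2023-04-10; done 2023-03-19, which is between those dates.
(3) due by 2023-04-18 + 14 days = 2023-05-02; completed 2023-04-19, before the deadline.
(4) due by 2023-05-07 + 55 days = 2023-07-01; 2023-06-22 is within that limit.
(5) due by 2023-07-07 + 82 days = 2023-09-27; 2023-07-11 is within that limit.
(6) the permitted window runs from 2023-07-11 + 5 = 2023-07-16 to 2023-07-11 + 33 = 2023-08-13; done 2023-08-01 — within the window.
(7) due by 2023-08-01 + 15 days = 2023-08-16; 2023-08-15 is within that limit.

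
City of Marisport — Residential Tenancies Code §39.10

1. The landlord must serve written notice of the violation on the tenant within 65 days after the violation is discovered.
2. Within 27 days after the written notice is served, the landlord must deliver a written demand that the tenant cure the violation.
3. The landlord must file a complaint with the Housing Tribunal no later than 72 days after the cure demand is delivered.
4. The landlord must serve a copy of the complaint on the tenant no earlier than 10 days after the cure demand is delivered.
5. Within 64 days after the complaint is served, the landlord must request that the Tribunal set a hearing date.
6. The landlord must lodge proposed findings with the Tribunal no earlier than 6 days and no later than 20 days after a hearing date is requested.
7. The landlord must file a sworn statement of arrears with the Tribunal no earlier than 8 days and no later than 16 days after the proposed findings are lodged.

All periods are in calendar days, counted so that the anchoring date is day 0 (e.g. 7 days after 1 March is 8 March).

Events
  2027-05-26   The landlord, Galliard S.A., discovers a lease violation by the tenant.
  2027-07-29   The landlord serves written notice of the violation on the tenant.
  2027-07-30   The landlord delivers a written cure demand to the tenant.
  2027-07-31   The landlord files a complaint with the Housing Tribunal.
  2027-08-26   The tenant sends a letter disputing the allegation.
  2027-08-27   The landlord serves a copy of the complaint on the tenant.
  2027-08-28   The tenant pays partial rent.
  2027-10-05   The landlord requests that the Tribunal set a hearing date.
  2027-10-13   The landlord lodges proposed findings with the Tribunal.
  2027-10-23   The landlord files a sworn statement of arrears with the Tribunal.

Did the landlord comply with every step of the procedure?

Yes

Step 1: 65 days after 2027-05-26 (when the violation is discovered) is 2027-07-30; done 2027-07-29 — timely.
Step 2: 27 days after 2027-07-29 (when the written notice is served) is 2027-08-25; 2027-07-30 is within that limit.
Step 3: 72 days after 2027-07-30 (when the cure demand is delivered) is 2027-10-10; 2027-07-31 is within that limit.
Step 4: the earliest permitted date is 10 days after 2027-07-30 (when the cure demand is delivered), i.e. 2027-08-09; 2027-08-27 is on or after that date.
Step 5: 64 days after 2027-08-27 (when the complaint is served) is 2027-10-30; 2027-10-05 is within that limit.
Step 6: the window is 6–20 days after 2027-10-05 (when a hearing date is requested), so 2027-10-11 through 2027-10-25; 2027-10-13 falls inside that range.
Step 7: the window is 8–16 days after 2027-10-13 (when the proposed findings are lodged), so 2027-10-21 through 2027-10-29; done 2027-10-23, which is between those dates.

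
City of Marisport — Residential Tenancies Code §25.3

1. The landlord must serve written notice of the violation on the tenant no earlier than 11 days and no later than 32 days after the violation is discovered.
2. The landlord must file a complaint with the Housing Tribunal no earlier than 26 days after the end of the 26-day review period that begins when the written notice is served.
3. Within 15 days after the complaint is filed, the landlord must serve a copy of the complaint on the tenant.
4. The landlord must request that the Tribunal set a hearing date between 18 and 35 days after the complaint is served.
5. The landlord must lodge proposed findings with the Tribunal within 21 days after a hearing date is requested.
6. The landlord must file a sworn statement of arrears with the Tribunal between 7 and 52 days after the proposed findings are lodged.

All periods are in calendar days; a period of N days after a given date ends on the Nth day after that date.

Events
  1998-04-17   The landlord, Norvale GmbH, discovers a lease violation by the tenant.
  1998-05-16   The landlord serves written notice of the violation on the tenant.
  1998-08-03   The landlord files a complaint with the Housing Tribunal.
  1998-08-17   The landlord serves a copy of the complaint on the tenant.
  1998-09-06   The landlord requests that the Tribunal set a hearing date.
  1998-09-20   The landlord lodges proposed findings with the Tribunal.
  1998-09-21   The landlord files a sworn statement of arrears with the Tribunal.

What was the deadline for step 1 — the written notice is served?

1998-05-19

Step 1 runs from 1998-04-17, when the violation is discovered. The window is 11–32 days after 1998-04-17; it closes on 1998-05-19.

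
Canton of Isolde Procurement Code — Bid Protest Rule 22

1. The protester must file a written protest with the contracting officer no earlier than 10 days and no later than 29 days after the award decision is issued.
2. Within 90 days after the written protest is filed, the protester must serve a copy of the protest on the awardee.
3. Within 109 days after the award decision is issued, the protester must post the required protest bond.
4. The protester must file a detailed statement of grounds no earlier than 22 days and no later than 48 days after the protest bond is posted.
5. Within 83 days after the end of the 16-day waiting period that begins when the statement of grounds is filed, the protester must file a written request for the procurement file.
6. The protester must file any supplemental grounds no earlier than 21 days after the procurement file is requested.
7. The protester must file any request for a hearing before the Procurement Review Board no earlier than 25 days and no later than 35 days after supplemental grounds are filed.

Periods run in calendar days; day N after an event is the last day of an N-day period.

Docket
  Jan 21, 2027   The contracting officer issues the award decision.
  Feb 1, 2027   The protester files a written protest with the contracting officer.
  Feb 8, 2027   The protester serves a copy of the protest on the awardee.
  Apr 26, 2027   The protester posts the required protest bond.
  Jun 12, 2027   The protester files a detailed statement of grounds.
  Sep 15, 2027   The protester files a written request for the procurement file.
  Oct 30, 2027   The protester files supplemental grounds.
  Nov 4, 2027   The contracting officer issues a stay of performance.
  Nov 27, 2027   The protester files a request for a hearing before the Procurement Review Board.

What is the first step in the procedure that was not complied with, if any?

None — every step was satisfied

Step 1 — 10 and 29 days from Jan 21, 2027 (when the award decision is issued) are Jan 31, 2027 and Feb 19, 2027 respectively; done Feb 1, 2027, which is between those dates.
Step 2 — counting 90 days from Feb 1, 2027 (when the written protest is filed) gives a deadline of May 2, 2027; completed Feb 8, 2027, before the deadline.
Step 3 — counting 109 days from Jan 21, 2027 (when the award decision is issued) gives a deadline of May 10, 2027; done Apr 26, 2027 — timely.
Step 4 — 22 and 48 days from Apr 26, 2027 (when the protest bond is posted) are May 18, 2027 and Jun 13, 2027 respectively; Jun 12, 2027 falls inside that range.
Step 5 — counting 83 days from Jun 28, 2027 (end of the 16-day waiting period, which began when the statement of grounds is filed on Jun 12, 2027) gives a deadline of Sep 19, 2027; done Sep 15, 2027 — timely.
Step 6 — must wait 21 days from Sep 15, 2027 (when the procurement file is requested), so not before Oct 6, 2027; done Oct 30, 2027 — permitted.
Step 7 — 25 and 35 days from Oct 30, 2027 (when supplemental grounds are filed) are Nov 24, 2027 and Dec 4, 2027 respectively; done Nov 27, 2027, which is between those dates.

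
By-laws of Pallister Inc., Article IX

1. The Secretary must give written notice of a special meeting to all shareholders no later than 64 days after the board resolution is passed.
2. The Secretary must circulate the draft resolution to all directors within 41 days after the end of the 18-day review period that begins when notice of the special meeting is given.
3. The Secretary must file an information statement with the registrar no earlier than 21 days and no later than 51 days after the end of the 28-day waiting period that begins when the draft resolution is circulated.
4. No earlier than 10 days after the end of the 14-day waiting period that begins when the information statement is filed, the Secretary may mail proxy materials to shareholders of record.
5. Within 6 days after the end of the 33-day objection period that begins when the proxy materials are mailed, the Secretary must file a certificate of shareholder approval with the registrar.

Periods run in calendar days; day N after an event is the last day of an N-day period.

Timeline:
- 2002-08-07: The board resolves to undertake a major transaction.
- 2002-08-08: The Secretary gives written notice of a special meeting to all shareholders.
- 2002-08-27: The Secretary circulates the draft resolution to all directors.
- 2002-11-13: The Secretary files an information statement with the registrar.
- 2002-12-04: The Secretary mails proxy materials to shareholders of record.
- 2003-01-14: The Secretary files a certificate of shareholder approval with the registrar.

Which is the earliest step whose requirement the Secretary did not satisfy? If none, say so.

Step 4

(1) due by 2002-08-07 + 64 days = 2002-10-10; completed 2002-08-08, before the deadline.
(2) due by 2002-08-26 + 41 days = 2002-10-06; done 2002-08-27 — timely.
(3) the permitted window runs from 2002-09-24 + 21 = 2002-10-15 to 2002-09-24 + 51 = 2002-11-14; done 2002-11-13 — within the window.
(4) permitted from 2002-11-27 + 10 days = 2002-12-07 onward; acted on 2002-12-04, 3 days prematurely.
That is the first point of non-compliance.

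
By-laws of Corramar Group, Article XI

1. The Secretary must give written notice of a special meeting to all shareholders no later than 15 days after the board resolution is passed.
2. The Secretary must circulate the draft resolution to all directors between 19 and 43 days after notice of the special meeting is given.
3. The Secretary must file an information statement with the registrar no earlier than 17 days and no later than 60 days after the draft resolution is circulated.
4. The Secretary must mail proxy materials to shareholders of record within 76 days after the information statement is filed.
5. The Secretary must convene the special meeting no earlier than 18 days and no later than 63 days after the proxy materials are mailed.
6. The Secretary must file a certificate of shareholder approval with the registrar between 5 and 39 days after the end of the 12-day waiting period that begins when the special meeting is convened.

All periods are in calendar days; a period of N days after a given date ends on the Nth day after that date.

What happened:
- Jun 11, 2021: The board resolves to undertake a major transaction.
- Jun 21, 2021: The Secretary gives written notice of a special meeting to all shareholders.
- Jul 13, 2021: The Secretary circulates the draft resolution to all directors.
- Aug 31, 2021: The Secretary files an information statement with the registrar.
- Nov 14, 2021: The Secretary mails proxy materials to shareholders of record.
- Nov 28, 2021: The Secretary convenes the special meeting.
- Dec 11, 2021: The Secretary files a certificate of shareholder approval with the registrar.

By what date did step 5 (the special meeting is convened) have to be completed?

Jan 16, 2022

Step 5 runs from Nov 14, 2021, when the proxy materials are mailed. The window is 18–63 days after Nov 14, 2021; it closes on Jan 16, 2022.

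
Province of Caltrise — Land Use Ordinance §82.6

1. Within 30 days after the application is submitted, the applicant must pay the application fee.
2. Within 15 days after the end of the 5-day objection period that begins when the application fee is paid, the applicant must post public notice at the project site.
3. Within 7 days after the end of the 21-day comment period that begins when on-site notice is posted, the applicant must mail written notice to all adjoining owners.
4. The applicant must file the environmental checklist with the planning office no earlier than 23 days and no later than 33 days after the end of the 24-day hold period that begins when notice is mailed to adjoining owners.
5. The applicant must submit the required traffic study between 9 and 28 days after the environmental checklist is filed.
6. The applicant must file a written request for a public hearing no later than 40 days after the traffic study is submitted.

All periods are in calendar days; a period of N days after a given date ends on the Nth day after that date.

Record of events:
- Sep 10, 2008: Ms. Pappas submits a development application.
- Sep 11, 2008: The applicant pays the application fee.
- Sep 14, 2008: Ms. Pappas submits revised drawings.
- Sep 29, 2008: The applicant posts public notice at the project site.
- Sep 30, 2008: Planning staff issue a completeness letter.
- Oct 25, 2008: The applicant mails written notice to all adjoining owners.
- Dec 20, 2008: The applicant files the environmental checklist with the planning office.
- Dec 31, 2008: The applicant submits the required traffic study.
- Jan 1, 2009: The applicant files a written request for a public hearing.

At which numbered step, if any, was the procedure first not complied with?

Step 1 — counting 30 days from Sep 10, 2008 (when the application is submitted) gives a deadline of Oct 10, 2008; Sep 11, 2008 is within that limit.
Step 2 — counting 15 days from Sep 16, 2008 (end of the 5-day objection period, which began when the application fee is paid on Sep 11, 2008) gives a deadline of Oct 1, 2008; completed Sep 29, 2008, before the deadline.
Step 3 — counting 7 days from Oct 20, 2008 (end of the 21-day comment period, which began when on-site notice is posted on Sep 29, 2008) gives a deadline of Oct 27, 2008; completed Oct 25, 2008, before the deadline.
Step 4 — 23 and 33 days from Nov 18, 2008 (end of the 24-day hold period, which began when notice is mailed to adjoining owners on Oct 25, 2008) are Dec 11, 2008 and Dec 21, 2008 respectively; Dec 20, 2008 falls inside that range.
Step 5 — 9 and 28 days from Dec 20, 2008 (when the environmental checklist is filed) are Dec 29, 2008 and Jan 17, 2009 respectively; Dec 31, 2008 falls inside that range.
Step 6 — counting 40 days from Dec 31, 2008 (when the traffic study is submitted) gives a deadline of Feb 9, 2009; completed Jan 1, 2009, before the deadline.

None — every step was satisfied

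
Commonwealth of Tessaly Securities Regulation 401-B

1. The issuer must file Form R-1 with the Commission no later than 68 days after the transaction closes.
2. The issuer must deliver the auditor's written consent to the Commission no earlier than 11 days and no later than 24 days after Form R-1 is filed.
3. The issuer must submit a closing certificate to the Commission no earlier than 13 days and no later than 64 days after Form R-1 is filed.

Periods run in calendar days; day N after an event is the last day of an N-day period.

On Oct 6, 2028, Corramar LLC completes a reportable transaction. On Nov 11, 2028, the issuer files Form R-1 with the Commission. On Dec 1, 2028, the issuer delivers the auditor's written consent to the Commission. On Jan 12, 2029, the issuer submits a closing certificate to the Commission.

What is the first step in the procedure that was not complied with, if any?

(1) due by Oct 6, 2028 + 68 days = Dec 13, 2028; done Nov 11, 2028 — timely.
(2) the permitted window runs from Nov 11, 2028 + 11 = Nov 22, 2028 to Nov 11, 2028 + 24 = Dec 5, 2028; done Dec 1, 2028 — within the window.
(3) the permitted window runs from Nov 11, 2028 + 13 = Nov 24, 2028 to Nov 11, 2028 + 64 = Jan 14, 2029; done Jan 12, 2029 — within the window.

None — every step was satisfied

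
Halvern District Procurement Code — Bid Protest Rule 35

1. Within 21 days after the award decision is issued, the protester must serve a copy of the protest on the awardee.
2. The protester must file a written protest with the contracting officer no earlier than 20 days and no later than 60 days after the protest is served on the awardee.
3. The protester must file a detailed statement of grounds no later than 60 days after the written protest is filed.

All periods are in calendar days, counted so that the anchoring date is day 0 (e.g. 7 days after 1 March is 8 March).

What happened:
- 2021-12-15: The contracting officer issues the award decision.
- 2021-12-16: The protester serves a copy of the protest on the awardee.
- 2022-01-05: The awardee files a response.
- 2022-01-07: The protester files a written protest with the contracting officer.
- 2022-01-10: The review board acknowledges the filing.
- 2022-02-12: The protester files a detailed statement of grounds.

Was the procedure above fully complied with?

(1) due by 2021-12-15 + 21 days = 2022-01-05; completed 2021-12-16, before the deadline.
(2) the permitted window runs from 2021-12-16 + 20 = 2022-01-05 to 2021-12-16 + 60 = 2022-02-14; done 2022-01-07, which is between those dates.
(3) due by 2022-01-07 + 60 days = 2022-03-08; completed 2022-02-12, before the deadline.

Yes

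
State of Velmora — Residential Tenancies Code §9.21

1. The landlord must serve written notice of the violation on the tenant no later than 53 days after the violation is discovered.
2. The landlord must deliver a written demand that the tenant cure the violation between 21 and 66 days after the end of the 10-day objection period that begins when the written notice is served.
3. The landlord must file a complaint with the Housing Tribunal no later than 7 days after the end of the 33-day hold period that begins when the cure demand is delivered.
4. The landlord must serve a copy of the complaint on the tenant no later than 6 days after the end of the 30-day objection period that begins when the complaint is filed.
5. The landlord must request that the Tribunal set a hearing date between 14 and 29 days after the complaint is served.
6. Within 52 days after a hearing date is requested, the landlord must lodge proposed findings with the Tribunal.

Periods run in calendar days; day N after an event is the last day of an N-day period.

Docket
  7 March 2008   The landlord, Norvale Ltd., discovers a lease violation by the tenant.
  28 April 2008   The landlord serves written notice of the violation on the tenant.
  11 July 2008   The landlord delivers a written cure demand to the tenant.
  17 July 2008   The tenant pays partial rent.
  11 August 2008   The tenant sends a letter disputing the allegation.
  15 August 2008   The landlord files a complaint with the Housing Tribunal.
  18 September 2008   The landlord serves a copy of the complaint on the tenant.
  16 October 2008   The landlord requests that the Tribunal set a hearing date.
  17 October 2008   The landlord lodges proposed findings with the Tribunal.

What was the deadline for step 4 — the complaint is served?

20 September 2008

The complaint is filed on 15 August 2008; the 30-day objection period therefore ends 14 September 2008, and step 4 runs from that date. 6 days after 14 September 2008 is 20 September 2008.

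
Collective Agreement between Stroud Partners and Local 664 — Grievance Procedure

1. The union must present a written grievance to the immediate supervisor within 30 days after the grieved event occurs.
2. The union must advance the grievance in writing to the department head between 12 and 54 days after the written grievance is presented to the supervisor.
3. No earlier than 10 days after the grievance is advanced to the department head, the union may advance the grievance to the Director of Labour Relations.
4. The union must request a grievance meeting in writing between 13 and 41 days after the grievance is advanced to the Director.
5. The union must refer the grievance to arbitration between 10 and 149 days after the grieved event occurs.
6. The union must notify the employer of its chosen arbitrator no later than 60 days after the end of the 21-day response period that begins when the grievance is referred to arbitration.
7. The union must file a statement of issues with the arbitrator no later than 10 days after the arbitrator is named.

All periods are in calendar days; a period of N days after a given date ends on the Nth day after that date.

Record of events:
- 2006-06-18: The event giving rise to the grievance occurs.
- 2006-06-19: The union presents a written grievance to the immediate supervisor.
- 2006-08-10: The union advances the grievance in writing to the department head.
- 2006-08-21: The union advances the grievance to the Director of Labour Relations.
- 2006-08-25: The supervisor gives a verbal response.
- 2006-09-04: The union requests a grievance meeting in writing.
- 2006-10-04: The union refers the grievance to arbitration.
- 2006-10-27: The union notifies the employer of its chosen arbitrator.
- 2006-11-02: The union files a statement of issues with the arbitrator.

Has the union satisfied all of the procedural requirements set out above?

Yes

Step 1: 30 days after 2006-06-18 (when the grieved event occurs) is 2006-07-18; done 2006-06-19 — timely.
Step 2: the window is 12–54 days after 2006-06-19 (when the written grievance is presented to the supervisor), so 2006-07-01 through 2006-08-12; 2006-08-10 falls inside that range.
Step 3: the earliest permitted date is 10 days after 2006-08-10 (when the grievance is advanced to the department head), i.e. 2006-08-20; 2006-08-21 is on or after that date.
Step 4: the window is 13–41 days after 2006-08-21 (when the grievance is advanced to the Director), so 2006-09-03 through 2006-10-01; done 2006-09-04 — within the window.
Step 5: the window is 10–149 days after 2006-06-18 (when the grieved event occurs), so 2006-06-28 through 2006-11-14; done 2006-10-04 — within the window.
Step 6: 60 days after 2006-10-25 (end of the 21-day response period, which began when the grievance is referred to arbitration on 2006-10-04) is 2006-12-24; 2006-10-27 is within that limit.
Step 7: 10 days after 2006-10-27 (when the arbitrator is named) is 2006-11-06; completed 2006-11-02, before the deadline.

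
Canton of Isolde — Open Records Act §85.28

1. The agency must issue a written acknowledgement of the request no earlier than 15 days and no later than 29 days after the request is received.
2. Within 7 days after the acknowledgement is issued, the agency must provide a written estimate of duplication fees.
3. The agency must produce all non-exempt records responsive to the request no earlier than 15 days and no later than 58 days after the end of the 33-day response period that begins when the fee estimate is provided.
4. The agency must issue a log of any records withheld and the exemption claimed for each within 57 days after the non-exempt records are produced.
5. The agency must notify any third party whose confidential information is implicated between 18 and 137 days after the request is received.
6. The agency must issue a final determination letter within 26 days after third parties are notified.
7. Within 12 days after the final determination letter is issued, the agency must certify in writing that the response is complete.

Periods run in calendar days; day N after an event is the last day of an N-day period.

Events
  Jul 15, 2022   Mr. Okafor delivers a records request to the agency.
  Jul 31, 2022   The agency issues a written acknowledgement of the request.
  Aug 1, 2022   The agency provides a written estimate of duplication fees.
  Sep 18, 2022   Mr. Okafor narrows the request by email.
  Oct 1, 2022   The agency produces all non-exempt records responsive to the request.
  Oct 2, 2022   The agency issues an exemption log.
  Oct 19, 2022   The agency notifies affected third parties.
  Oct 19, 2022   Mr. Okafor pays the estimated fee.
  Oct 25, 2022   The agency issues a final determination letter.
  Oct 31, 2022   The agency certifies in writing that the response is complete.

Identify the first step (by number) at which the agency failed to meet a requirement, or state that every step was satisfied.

None — every step was satisfied

Step 1: the window is 15–29 days after Jul 15, 2022 (when the request is received), so Jul 30, 2022 through Aug 13, 2022; Jul 31, 2022 falls inside that range.
Step 2: 7 days after Jul 31, 2022 (when the acknowledgement is issued) is Aug 7, 2022; completed Aug 1, 2022, before the deadline.
Step 3: the window is 15–58 days after Sep 3, 2022 (end of the 33-day response period, which began when the fee estimate is provided on Aug 1, 2022), so Sep 18, 2022 through Oct 31, 2022; done Oct 1, 2022 — within the window.
Step 4: 57 days after Oct 1, 2022 (when the non-exempt records are produced) is Nov 27, 2022; Oct 2, 2022 is within that limit.
Step 5: the window is 18–137 days after Jul 15, 2022 (when the request is received), so Aug 2, 2022 through Nov 29, 2022; Oct 19, 2022 falls inside that range.
Step 6: 26 days after Oct 19, 2022 (when third parties are notified) is Nov 14, 2022; Oct 25, 2022 is within that limit.
Step 7: 12 days after Oct 25, 2022 (when the final determination letter is issued) is Nov 6, 2022; completed Oct 31, 2022, before the deadline.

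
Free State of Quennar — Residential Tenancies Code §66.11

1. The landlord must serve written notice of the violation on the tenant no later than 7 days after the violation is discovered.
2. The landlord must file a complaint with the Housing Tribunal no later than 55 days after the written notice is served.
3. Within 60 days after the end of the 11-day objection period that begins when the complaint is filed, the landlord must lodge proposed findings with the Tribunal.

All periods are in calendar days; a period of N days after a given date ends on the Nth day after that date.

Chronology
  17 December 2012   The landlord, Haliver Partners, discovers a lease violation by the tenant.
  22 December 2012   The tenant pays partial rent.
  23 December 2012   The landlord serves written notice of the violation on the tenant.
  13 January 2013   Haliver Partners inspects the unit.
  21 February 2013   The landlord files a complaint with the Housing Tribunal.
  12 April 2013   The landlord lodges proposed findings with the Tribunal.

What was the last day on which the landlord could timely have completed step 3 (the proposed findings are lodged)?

3 May 2013

The complaint is filed on 21 February 2013; the 11-day objection period therefore ends 4 March 2013, and step 3 runs from that date. 60 days after 4 March 2013 is 3 May 2013.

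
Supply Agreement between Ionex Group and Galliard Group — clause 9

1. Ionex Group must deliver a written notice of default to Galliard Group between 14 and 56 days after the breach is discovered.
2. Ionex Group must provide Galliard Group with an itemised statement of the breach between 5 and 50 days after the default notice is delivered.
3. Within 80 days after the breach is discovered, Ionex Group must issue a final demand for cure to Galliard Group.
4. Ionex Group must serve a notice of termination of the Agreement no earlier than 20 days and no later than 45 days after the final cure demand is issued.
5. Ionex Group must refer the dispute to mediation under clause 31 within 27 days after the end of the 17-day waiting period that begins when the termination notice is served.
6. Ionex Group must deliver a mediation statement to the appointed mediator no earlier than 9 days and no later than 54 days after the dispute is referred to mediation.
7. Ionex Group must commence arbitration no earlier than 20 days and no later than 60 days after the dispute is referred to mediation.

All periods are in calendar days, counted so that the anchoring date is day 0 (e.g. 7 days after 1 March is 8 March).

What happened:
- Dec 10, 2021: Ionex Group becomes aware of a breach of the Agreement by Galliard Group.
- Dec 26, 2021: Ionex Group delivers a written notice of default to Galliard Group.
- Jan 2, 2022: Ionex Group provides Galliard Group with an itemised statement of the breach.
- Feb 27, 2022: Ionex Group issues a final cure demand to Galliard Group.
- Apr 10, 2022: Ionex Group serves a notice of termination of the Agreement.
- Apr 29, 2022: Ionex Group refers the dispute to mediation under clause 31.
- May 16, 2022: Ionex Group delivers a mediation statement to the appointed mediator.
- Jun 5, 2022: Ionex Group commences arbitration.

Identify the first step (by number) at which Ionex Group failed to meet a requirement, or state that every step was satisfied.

None — every step was satisfied

Step 1 — 14 and 56 days from Dec 10, 2021 (when the breach is discovered) are Dec 24, 2021 and Feb 4, 2022 respectively; done Dec 26, 2021 — within the window.
Step 2 — 5 and 50 days from Dec 26, 2021 (when the default notice is delivered) are Dec 31, 2021 and Feb 14, 2022 respectively; done Jan 2, 2022, which is between those dates.
Step 3 — counting 80 days from Dec 10, 2021 (when the breach is discovered) gives a deadline of Feb 28, 2022; completed Feb 27, 2022, before the deadline.
Step 4 — 20 and 45 days from Feb 27, 2022 (when the final cure demand is issued) are Mar 19, 2022 and Apr 13, 2022 respectively; Apr 10, 2022 falls inside that range.
Step 5 — counting 27 days from Apr 27, 2022 (end of the 17-day waiting period, which began when the termination notice is served on Apr 10, 2022) gives a deadline of May 24, 2022; completed Apr 29, 2022, before the deadline.
Step 6 — 9 and 54 days from Apr 29, 2022 (when the dispute is referred to mediation) are May 8, 2022 and Jun 22, 2022 respectively; done May 16, 2022, which is between those dates.
Step 7 — 20 and 60 days from Apr 29, 2022 (when the dispute is referred to mediation) are May 19, 2022 and Jun 28, 2022 respectively; done Jun 5, 2022, which is between those dates.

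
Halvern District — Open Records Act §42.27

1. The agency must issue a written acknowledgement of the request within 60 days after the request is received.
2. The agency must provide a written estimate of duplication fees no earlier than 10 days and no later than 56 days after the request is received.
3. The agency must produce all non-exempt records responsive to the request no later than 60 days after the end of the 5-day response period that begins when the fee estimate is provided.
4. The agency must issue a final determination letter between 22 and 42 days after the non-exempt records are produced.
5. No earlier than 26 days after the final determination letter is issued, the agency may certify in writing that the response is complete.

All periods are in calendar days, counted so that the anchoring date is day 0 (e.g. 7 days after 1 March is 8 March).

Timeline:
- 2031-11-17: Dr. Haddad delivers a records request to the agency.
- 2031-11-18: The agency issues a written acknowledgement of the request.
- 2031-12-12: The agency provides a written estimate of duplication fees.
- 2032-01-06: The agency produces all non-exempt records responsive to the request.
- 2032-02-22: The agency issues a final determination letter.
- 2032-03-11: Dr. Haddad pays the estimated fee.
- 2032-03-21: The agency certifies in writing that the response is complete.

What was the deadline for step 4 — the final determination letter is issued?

Step 4 runs from 2032-01-06, when the non-exempt records are produced. The window is 22–42 days after 2032-01-06; it closes on 2032-02-17.

2032-02-17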